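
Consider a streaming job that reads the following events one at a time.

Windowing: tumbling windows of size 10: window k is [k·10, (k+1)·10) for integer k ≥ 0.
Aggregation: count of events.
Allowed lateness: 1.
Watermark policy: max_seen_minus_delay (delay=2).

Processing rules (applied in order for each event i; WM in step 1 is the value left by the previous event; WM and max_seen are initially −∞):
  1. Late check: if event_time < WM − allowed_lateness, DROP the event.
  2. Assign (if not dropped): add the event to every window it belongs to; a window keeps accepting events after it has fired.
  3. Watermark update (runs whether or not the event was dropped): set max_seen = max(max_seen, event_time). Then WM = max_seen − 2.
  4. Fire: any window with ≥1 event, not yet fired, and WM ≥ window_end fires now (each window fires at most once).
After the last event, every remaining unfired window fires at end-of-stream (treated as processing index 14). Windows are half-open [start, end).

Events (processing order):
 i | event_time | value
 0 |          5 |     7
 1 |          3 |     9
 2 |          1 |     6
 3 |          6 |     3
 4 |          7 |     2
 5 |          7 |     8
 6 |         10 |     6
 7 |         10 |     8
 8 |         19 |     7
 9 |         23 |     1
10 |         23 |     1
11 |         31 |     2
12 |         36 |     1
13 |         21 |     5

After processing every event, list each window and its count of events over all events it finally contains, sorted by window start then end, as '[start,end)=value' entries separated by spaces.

i=0 t=5 v=7: → [0,10); WM=3
i=1 t=3 v=9: → [0,10); WM=3
i=2 t=1 v=6: DROP (t<3-1); WM=3
i=3 t=6 v=3: → [0,10); WM=4
i=4 t=7 v=2: → [0,10); WM=5
i=5 t=7 v=8: → [0,10); WM=5
i=6 t=10 v=6: → [10,20); WM=8
i=7 t=10 v=8: → [10,20); WM=8
i=8 t=19 v=7: → [10,20); WM=17; [0,10) fires=5
i=9 t=23 v=1: → [20,30); WM=21; [10,20) fires=3
i=10 t=23 v=1: → [20,30); WM=21
i=11 t=31 v=2: → [30,40); WM=29
i=12 t=36 v=1: → [30,40); WM=34; [20,30) fires=2
i=13 t=21 v=5: DROP (t<34-1); WM=34

[0,10)=5 [10,20)=3 [20,30)=2 [30,40)=2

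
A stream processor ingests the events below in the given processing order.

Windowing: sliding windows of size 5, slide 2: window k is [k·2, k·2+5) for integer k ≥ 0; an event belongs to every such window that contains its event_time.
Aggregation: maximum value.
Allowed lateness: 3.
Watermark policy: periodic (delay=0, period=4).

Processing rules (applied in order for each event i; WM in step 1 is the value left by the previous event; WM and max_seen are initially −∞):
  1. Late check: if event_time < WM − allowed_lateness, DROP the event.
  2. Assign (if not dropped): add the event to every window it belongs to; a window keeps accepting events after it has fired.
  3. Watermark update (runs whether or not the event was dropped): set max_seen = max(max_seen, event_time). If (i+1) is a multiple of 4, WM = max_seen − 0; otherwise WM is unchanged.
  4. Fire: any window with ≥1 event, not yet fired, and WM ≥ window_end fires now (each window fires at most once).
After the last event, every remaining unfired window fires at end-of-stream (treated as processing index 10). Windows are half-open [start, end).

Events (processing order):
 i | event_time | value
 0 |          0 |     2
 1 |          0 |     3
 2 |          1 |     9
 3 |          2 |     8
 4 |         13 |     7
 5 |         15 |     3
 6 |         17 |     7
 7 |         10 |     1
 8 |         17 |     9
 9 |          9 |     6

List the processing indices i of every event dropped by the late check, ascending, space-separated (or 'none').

9

i=0 t=0 v=2: → [0,5); WM=−∞
i=1 t=0 v=3: → [0,5); WM=−∞
i=2 t=1 v=9: → [0,5); WM=−∞
i=3 t=2 v=8: → [2,7),[0,5); WM=2
i=4 t=13 v=7: → [12,17),[10,15); WM=2
i=5 t=15 v=3: → [14,19),[12,17); WM=2
i=6 t=17 v=7: → [16,21),[14,19); WM=2
i=7 t=10 v=1: → [10,15),[8,13),[6,11); WM=17; [0,5) fires=9 [2,7) fires=8 [6,11) fires=1 [8,13) fires=1 [10,15) fires=7 [12,17) fires=7
i=8 t=17 v=9: → [16,21),[14,19); WM=17
i=9 t=9 v=6: DROP (t<17-3); WM=17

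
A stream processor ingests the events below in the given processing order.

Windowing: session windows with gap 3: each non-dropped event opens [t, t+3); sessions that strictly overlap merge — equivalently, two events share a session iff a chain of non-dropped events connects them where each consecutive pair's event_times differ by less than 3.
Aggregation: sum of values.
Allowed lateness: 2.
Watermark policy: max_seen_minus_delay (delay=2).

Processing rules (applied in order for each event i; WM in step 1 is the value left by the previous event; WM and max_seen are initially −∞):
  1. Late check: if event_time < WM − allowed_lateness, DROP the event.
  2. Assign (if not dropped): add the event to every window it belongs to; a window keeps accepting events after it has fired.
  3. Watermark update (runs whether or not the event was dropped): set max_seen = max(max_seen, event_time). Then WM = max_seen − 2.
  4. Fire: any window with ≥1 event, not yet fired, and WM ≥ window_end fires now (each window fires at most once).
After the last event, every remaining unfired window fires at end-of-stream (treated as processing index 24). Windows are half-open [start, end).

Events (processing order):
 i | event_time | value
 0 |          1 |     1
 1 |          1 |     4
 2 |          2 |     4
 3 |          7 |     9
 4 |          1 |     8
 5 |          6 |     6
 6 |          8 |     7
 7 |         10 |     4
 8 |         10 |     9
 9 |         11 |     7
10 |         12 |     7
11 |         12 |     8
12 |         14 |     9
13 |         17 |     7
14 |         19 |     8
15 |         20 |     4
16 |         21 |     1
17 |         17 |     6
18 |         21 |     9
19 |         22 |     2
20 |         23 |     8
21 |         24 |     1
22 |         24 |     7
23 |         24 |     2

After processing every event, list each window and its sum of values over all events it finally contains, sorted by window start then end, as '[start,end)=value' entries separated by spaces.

[1,5)=9 [6,17)=66 [17,27)=55

i=0 t=1 v=1: → [1,4); WM=-1
i=1 t=1 v=4: → [1,4); WM=-1
i=2 t=2 v=4: → [1,5); WM=0
i=3 t=7 v=9: → [7,10); WM=5
i=4 t=1 v=8: DROP (t<5-2); WM=5
i=5 t=6 v=6: → [6,10); WM=5
i=6 t=8 v=7: → [6,11); WM=6
i=7 t=10 v=4: → [6,13); WM=8
i=8 t=10 v=9: → [6,13); WM=8
i=9 t=11 v=7: → [6,14); WM=9
i=10 t=12 v=7: → [6,15); WM=10
i=11 t=12 v=8: → [6,15); WM=10
i=12 t=14 v=9: → [6,17); WM=12
i=13 t=17 v=7: → [17,20); WM=15
i=14 t=19 v=8: → [17,22); WM=17
i=15 t=20 v=4: → [17,23); WM=18
i=16 t=21 v=1: → [17,24); WM=19
i=17 t=17 v=6: → [17,24); WM=19
i=18 t=21 v=9: → [17,24); WM=19
i=19 t=22 v=2: → [17,25); WM=20
i=20 t=23 v=8: → [17,26); WM=21
i=21 t=24 v=1: → [17,27); WM=22
i=22 t=24 v=7: → [17,27); WM=22
i=23 t=24 v=2: → [17,27); WM=22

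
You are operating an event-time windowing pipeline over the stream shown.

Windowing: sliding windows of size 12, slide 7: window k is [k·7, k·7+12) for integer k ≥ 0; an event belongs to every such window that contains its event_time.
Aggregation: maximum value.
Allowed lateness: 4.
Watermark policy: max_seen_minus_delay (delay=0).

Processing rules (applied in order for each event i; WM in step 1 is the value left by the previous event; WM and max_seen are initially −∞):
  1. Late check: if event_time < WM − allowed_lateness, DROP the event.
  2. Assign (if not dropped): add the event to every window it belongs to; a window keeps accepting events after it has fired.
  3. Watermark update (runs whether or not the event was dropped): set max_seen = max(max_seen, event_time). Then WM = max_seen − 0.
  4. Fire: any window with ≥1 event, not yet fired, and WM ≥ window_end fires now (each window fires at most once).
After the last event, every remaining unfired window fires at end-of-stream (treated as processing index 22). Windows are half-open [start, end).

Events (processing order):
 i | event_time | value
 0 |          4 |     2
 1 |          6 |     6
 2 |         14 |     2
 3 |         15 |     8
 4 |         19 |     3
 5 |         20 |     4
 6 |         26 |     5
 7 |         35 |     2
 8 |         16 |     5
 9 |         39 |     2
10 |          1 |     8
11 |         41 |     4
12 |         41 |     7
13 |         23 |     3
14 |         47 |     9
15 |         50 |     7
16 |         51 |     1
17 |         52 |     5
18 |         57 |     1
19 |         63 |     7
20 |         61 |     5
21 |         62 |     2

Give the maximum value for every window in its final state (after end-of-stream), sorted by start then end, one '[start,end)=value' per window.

i=0 t=4 v=2: → [0,12); WM=4
i=1 t=6 v=6: → [0,12); WM=6
i=2 t=14 v=2: → [14,26),[7,19); WM=14; [0,12) fires=6
i=3 t=15 v=8: → [14,26),[7,19); WM=15
i=4 t=19 v=3: → [14,26); WM=19; [7,19) fires=8
i=5 t=20 v=4: → [14,26); WM=20
i=6 t=26 v=5: → [21,33); WM=26; [14,26) fires=8
i=7 t=35 v=2: → [35,47),[28,40); WM=35; [21,33) fires=5
i=8 t=16 v=5: DROP (t<35-4); WM=35
i=9 t=39 v=2: → [35,47),[28,40); WM=39
i=10 t=1 v=8: DROP (t<39-4); WM=39
i=11 t=41 v=4: → [35,47); WM=41; [28,40) fires=2
i=12 t=41 v=7: → [35,47); WM=41
i=13 t=23 v=3: DROP (t<41-4); WM=41
i=14 t=47 v=9: → [42,54); WM=47; [35,47) fires=7
i=15 t=50 v=7: → [49,61),[42,54); WM=50
i=16 t=51 v=1: → [49,61),[42,54); WM=51
i=17 t=52 v=5: → [49,61),[42,54); WM=52
i=18 t=57 v=1: → [56,68),[49,61); WM=57; [42,54) fires=9
i=19 t=63 v=7: → [63,75),[56,68); WM=63; [49,61) fires=7
i=20 t=61 v=5: → [56,68); WM=63
i=21 t=62 v=2: → [56,68); WM=63

[0,12)=6 [7,19)=8 [14,26)=8 [21,33)=5 [28,40)=2 [35,47)=7 [42,54)=9 [49,61)=7 [56,68)=7 [63,75)=7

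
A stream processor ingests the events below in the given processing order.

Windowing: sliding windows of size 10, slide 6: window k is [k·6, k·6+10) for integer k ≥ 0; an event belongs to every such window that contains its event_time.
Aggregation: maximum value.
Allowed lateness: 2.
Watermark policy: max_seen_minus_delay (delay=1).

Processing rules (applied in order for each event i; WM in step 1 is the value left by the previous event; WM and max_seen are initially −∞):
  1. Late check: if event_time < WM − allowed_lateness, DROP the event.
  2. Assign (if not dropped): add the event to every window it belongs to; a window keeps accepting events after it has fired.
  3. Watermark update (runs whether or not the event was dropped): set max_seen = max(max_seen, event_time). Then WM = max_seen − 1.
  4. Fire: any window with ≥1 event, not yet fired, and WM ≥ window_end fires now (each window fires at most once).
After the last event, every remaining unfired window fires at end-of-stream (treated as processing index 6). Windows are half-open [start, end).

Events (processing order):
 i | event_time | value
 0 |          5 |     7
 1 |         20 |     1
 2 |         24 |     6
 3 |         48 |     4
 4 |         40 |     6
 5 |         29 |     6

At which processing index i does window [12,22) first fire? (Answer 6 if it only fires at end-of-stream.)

2

i=0 t=5 v=7: → [0,10); WM=4
i=1 t=20 v=1: → [18,28),[12,22); WM=19; [0,10) fires=7
i=2 t=24 v=6: → [24,34),[18,28); WM=23; [12,22) fires=1
i=3 t=48 v=4: → [48,58),[42,52); WM=47; [18,28) fires=6 [24,34) fires=6
i=4 t=40 v=6: DROP (t<47-2); WM=47
i=5 t=29 v=6: DROP (t<47-2); WM=47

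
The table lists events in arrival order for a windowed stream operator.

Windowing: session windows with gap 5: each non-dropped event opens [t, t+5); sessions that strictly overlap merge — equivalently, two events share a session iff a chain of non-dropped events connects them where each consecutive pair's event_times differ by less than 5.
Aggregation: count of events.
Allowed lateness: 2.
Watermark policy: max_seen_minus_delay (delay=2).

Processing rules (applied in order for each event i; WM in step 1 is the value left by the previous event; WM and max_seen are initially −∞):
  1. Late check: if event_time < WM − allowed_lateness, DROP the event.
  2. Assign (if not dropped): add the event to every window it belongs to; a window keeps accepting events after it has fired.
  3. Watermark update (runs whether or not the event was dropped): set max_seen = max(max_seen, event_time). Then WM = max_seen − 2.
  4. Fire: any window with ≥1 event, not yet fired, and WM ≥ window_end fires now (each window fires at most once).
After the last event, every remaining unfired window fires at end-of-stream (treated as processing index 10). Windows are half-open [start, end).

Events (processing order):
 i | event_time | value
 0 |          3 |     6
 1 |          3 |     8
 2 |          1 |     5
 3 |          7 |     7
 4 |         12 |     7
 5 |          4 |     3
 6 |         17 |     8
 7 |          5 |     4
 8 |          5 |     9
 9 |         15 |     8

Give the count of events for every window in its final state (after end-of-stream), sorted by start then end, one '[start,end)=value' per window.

[1,12)=4 [12,22)=3

i=0 t=3 v=6: → [3,8); WM=1
i=1 t=3 v=8: → [3,8); WM=1
i=2 t=1 v=5: → [1,8); WM=1
i=3 t=7 v=7: → [1,12); WM=5
i=4 t=12 v=7: → [12,17); WM=10
i=5 t=4 v=3: DROP (t<10-2); WM=10
i=6 t=17 v=8: → [17,22); WM=15
i=7 t=5 v=4: DROP (t<15-2); WM=15
i=8 t=5 v=9: DROP (t<15-2); WM=15
i=9 t=15 v=8: → [12,22); WM=15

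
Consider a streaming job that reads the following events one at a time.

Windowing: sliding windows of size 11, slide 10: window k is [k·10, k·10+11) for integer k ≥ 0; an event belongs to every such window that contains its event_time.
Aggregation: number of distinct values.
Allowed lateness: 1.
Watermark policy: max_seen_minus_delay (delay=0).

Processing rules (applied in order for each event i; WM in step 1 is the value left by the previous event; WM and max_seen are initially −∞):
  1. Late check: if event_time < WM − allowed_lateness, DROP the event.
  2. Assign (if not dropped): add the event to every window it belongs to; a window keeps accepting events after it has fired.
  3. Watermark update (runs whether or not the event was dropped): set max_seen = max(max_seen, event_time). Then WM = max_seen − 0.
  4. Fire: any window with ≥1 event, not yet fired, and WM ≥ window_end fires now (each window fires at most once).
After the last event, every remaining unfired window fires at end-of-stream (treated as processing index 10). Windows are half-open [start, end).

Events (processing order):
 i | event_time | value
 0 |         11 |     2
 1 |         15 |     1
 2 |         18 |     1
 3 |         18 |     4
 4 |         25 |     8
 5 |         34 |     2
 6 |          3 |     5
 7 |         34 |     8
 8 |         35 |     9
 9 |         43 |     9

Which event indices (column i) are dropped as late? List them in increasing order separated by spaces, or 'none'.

i=0 t=11 v=2: → [10,21); WM=11
i=1 t=15 v=1: → [10,21); WM=15
i=2 t=18 v=1: → [10,21); WM=18
i=3 t=18 v=4: → [10,21); WM=18
i=4 t=25 v=8: → [20,31); WM=25; [10,21) fires=3
i=5 t=34 v=2: → [30,41); WM=34; [20,31) fires=1
i=6 t=3 v=5: DROP (t<34-1); WM=34
i=7 t=34 v=8: → [30,41); WM=34
i=8 t=35 v=9: → [30,41); WM=35
i=9 t=43 v=9: → [40,51); WM=43; [30,41) fires=3

6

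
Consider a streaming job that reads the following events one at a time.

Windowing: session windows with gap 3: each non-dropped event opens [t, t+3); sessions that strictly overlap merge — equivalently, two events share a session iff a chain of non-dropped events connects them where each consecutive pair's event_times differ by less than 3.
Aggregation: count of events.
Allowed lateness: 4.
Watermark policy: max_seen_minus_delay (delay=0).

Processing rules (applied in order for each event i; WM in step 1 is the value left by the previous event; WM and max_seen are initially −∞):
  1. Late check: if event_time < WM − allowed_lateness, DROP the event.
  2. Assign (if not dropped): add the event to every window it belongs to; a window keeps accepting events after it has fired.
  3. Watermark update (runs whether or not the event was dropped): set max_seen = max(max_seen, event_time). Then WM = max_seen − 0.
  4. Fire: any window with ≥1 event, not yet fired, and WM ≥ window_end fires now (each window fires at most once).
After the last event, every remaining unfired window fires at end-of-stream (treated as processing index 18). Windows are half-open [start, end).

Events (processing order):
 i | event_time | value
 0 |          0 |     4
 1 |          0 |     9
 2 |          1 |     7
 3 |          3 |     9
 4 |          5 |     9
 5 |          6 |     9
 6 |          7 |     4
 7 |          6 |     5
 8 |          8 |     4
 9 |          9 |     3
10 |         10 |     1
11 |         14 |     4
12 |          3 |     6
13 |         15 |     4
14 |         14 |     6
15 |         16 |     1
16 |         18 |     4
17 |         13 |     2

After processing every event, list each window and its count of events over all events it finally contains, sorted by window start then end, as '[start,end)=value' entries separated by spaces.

[0,13)=11 [14,21)=5

i=0 t=0 v=4: → [0,3); WM=0
i=1 t=0 v=9: → [0,3); WM=0
i=2 t=1 v=7: → [0,4); WM=1
i=3 t=3 v=9: → [0,6); WM=3
i=4 t=5 v=9: → [0,8); WM=5
i=5 t=6 v=9: → [0,9); WM=6
i=6 t=7 v=4: → [0,10); WM=7
i=7 t=6 v=5: → [0,10); WM=7
i=8 t=8 v=4: → [0,11); WM=8
i=9 t=9 v=3: → [0,12); WM=9
i=10 t=10 v=1: → [0,13); WM=10
i=11 t=14 v=4: → [14,17); WM=14
i=12 t=3 v=6: DROP (t<14-4); WM=14
i=13 t=15 v=4: → [14,18); WM=15
i=14 t=14 v=6: → [14,18); WM=15
i=15 t=16 v=1: → [14,19); WM=16
i=16 t=18 v=4: → [14,21); WM=18
i=17 t=13 v=2: DROP (t<18-4); WM=18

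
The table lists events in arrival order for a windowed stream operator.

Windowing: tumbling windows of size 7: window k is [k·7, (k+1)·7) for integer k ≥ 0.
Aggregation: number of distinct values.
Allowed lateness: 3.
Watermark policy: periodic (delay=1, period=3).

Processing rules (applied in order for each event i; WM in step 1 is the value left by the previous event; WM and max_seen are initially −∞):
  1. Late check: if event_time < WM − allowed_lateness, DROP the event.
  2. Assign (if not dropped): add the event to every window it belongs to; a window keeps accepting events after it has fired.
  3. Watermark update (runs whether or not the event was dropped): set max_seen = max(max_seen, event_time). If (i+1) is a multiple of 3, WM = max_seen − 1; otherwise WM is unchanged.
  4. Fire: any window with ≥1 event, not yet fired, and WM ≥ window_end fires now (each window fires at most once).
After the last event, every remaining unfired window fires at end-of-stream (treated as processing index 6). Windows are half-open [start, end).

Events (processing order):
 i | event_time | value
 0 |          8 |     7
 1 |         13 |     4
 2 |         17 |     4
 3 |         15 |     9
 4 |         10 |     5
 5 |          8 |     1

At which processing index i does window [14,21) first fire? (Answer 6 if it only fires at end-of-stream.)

6

i=0 t=8 v=7: → [7,14); WM=−∞
i=1 t=13 v=4: → [7,14); WM=−∞
i=2 t=17 v=4: → [14,21); WM=16; [7,14) fires=2
i=3 t=15 v=9: → [14,21); WM=16
i=4 t=10 v=5: DROP (t<16-3); WM=16
i=5 t=8 v=1: DROP (t<16-3); WM=16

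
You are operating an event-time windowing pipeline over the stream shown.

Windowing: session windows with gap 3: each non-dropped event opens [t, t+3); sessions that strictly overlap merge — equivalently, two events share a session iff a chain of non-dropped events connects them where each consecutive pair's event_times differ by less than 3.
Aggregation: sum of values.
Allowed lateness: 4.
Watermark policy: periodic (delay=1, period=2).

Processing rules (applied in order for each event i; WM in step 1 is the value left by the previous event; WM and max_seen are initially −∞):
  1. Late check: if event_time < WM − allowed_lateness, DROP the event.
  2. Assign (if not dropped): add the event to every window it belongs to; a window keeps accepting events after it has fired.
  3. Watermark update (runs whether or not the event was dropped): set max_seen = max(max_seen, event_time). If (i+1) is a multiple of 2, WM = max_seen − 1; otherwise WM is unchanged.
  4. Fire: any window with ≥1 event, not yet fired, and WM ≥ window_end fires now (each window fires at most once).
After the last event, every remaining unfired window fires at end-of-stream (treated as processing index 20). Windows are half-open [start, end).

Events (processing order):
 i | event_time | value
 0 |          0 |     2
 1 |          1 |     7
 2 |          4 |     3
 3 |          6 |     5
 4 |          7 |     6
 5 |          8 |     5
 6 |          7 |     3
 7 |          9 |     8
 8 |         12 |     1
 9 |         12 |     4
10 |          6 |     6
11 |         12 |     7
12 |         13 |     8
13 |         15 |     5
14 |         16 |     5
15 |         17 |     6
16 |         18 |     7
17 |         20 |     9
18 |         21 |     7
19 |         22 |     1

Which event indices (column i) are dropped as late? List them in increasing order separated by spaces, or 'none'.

i=0 t=0 v=2: → [0,3); WM=−∞
i=1 t=1 v=7: → [0,4); WM=0
i=2 t=4 v=3: → [4,7); WM=0
i=3 t=6 v=5: → [4,9); WM=5
i=4 t=7 v=6: → [4,10); WM=5
i=5 t=8 v=5: → [4,11); WM=7
i=6 t=7 v=3: → [4,11); WM=7
i=7 t=9 v=8: → [4,12); WM=8
i=8 t=12 v=1: → [12,15); WM=8
i=9 t=12 v=4: → [12,15); WM=11
i=10 t=6 v=6: DROP (t<11-4); WM=11
i=11 t=12 v=7: → [12,15); WM=11
i=12 t=13 v=8: → [12,16); WM=11
i=13 t=15 v=5: → [12,18); WM=14
i=14 t=16 v=5: → [12,19); WM=14
i=15 t=17 v=6: → [12,20); WM=16
i=16 t=18 v=7: → [12,21); WM=16
i=17 t=20 v=9: → [12,23); WM=19
i=18 t=21 v=7: → [12,24); WM=19
i=19 t=22 v=1: → [12,25); WM=21

10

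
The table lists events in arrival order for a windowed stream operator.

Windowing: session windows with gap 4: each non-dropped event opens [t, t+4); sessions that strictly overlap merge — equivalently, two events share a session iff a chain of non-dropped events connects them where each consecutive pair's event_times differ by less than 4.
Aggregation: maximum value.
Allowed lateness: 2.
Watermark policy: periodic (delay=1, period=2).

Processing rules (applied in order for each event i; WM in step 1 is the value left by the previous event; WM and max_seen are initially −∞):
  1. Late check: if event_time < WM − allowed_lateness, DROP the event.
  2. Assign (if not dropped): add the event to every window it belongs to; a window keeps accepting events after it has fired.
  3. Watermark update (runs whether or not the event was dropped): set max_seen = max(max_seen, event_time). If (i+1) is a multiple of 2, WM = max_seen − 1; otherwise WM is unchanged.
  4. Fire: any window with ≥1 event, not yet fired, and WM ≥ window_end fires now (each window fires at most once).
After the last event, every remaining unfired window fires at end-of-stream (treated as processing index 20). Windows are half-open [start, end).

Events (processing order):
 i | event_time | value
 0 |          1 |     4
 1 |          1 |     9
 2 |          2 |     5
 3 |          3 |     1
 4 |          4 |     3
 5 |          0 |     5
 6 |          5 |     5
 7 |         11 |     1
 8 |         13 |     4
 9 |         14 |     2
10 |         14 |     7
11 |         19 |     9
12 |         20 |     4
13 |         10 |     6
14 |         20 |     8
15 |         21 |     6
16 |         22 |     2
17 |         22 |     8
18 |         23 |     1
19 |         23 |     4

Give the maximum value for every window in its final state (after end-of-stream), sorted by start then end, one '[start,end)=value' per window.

[0,9)=9 [11,18)=7 [19,27)=9

i=0 t=1 v=4: → [1,5); WM=−∞
i=1 t=1 v=9: → [1,5); WM=0
i=2 t=2 v=5: → [1,6); WM=0
i=3 t=3 v=1: → [1,7); WM=2
i=4 t=4 v=3: → [1,8); WM=2
i=5 t=0 v=5: → [0,8); WM=3
i=6 t=5 v=5: → [0,9); WM=3
i=7 t=11 v=1: → [11,15); WM=10
i=8 t=13 v=4: → [11,17); WM=10
i=9 t=14 v=2: → [11,18); WM=13
i=10 t=14 v=7: → [11,18); WM=13
i=11 t=19 v=9: → [19,23); WM=18
i=12 t=20 v=4: → [19,24); WM=18
i=13 t=10 v=6: DROP (t<18-2); WM=19
i=14 t=20 v=8: → [19,24); WM=19
i=15 t=21 v=6: → [19,25); WM=20
i=16 t=22 v=2: → [19,26); WM=20
i=17 t=22 v=8: → [19,26); WM=21
i=18 t=23 v=1: → [19,27); WM=21
i=19 t=23 v=4: → [19,27); WM=22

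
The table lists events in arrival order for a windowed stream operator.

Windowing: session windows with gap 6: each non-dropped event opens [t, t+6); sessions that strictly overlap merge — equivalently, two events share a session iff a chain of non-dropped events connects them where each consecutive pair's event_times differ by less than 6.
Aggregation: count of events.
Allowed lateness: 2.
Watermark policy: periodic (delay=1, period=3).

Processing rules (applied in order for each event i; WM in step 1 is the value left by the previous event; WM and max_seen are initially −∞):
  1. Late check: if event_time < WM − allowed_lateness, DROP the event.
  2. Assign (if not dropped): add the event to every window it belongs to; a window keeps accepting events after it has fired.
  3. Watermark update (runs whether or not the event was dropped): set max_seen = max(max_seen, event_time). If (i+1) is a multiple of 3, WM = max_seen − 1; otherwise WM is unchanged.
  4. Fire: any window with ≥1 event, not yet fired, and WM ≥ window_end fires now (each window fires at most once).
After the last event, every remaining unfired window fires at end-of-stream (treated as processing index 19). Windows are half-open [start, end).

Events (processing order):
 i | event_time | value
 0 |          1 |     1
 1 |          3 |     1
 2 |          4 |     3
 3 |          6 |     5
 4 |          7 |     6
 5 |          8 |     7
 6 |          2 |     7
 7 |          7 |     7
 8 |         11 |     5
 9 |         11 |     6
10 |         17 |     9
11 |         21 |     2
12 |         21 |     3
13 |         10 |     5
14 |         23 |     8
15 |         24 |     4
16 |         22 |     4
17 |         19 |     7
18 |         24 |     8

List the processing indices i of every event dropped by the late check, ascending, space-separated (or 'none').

i=0 t=1 v=1: → [1,7); WM=−∞
i=1 t=3 v=1: → [1,9); WM=−∞
i=2 t=4 v=3: → [1,10); WM=3
i=3 t=6 v=5: → [1,12); WM=3
i=4 t=7 v=6: → [1,13); WM=3
i=5 t=8 v=7: → [1,14); WM=7
i=6 t=2 v=7: DROP (t<7-2); WM=7
i=7 t=7 v=7: → [1,14); WM=7
i=8 t=11 v=5: → [1,17); WM=10
i=9 t=11 v=6: → [1,17); WM=10
i=10 t=17 v=9: → [17,23); WM=10
i=11 t=21 v=2: → [17,27); WM=20
i=12 t=21 v=3: → [17,27); WM=20
i=13 t=10 v=5: DROP (t<20-2); WM=20
i=14 t=23 v=8: → [17,29); WM=22
i=15 t=24 v=4: → [17,30); WM=22
i=16 t=22 v=4: → [17,30); WM=22
i=17 t=19 v=7: DROP (t<22-2); WM=23
i=18 t=24 v=8: → [17,30); WM=23

6 13 17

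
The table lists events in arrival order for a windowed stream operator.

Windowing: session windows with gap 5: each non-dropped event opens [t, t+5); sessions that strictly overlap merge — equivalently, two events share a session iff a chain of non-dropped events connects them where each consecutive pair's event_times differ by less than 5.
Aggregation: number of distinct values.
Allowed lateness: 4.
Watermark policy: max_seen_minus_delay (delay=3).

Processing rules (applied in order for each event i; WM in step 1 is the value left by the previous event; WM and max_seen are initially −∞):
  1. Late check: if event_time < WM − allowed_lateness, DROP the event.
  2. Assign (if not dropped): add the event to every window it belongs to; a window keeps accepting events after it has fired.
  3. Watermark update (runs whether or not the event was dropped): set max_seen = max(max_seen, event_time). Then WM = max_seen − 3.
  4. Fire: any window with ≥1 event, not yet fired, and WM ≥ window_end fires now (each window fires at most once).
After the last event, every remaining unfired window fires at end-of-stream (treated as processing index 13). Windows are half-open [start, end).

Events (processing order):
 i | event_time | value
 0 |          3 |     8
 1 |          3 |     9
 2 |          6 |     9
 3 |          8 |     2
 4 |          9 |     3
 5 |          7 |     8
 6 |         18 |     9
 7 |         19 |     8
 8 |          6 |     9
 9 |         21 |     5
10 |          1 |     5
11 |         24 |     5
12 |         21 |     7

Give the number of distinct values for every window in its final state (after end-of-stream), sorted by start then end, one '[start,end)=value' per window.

[3,14)=4 [18,29)=4

i=0 t=3 v=8: → [3,8); WM=0
i=1 t=3 v=9: → [3,8); WM=0
i=2 t=6 v=9: → [3,11); WM=3
i=3 t=8 v=2: → [3,13); WM=5
i=4 t=9 v=3: → [3,14); WM=6
i=5 t=7 v=8: → [3,14); WM=6
i=6 t=18 v=9: → [18,23); WM=15
i=7 t=19 v=8: → [18,24); WM=16
i=8 t=6 v=9: DROP (t<16-4); WM=16
i=9 t=21 v=5: → [18,26); WM=18
i=10 t=1 v=5: DROP (t<18-4); WM=18
i=11 t=24 v=5: → [18,29); WM=21
i=12 t=21 v=7: → [18,29); WM=21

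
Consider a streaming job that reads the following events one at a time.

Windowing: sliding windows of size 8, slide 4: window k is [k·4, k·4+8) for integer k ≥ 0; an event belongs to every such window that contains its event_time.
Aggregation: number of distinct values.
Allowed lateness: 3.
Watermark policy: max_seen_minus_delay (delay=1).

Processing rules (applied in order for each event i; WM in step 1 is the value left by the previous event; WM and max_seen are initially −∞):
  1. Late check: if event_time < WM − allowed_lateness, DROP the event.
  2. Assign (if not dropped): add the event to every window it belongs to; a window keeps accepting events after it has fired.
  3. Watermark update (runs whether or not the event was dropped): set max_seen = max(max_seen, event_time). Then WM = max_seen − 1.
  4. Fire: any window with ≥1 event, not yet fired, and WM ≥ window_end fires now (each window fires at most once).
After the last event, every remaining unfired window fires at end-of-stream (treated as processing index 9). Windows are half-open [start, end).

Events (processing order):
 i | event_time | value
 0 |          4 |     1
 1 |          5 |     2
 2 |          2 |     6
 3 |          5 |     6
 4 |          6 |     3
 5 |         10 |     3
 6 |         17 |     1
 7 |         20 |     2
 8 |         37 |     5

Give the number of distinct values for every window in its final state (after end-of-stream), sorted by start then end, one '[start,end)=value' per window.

i=0 t=4 v=1: → [4,12),[0,8); WM=3
i=1 t=5 v=2: → [4,12),[0,8); WM=4
i=2 t=2 v=6: → [0,8); WM=4
i=3 t=5 v=6: → [4,12),[0,8); WM=4
i=4 t=6 v=3: → [4,12),[0,8); WM=5
i=5 t=10 v=3: → [8,16),[4,12); WM=9; [0,8) fires=4
i=6 t=17 v=1: → [16,24),[12,20); WM=16; [4,12) fires=4 [8,16) fires=1
i=7 t=20 v=2: → [20,28),[16,24); WM=19
i=8 t=37 v=5: → [36,44),[32,40); WM=36; [12,20) fires=1 [16,24) fires=2 [20,28) fires=1

[0,8)=4 [4,12)=4 [8,16)=1 [12,20)=1 [16,24)=2 [20,28)=1 [32,40)=1 [36,44)=1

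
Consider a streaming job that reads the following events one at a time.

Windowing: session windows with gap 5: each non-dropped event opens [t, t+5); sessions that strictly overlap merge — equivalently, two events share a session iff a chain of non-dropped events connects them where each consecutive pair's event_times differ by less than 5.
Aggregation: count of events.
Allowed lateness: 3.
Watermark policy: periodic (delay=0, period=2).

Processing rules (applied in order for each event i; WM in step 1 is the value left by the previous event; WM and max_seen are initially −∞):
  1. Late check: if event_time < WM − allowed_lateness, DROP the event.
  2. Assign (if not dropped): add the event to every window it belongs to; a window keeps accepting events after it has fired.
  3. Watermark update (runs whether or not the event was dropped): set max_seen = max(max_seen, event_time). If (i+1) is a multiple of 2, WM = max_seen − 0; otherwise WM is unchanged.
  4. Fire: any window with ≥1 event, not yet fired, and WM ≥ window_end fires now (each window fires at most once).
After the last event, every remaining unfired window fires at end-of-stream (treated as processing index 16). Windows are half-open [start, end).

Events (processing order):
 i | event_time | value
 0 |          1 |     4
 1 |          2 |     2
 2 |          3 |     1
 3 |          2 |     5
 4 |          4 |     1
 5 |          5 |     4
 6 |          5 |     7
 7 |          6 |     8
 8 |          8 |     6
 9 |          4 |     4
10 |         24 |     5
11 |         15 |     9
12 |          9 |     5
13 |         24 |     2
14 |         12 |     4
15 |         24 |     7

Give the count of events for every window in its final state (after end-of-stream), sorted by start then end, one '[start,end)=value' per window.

[1,13)=10 [15,20)=1 [24,29)=3

i=0 t=1 v=4: → [1,6); WM=−∞
i=1 t=2 v=2: → [1,7); WM=2
i=2 t=3 v=1: → [1,8); WM=2
i=3 t=2 v=5: → [1,8); WM=3
i=4 t=4 v=1: → [1,9); WM=3
i=5 t=5 v=4: → [1,10); WM=5
i=6 t=5 v=7: → [1,10); WM=5
i=7 t=6 v=8: → [1,11); WM=6
i=8 t=8 v=6: → [1,13); WM=6
i=9 t=4 v=4: → [1,13); WM=8
i=10 t=24 v=5: → [24,29); WM=8
i=11 t=15 v=9: → [15,20); WM=24
i=12 t=9 v=5: DROP (t<24-3); WM=24
i=13 t=24 v=2: → [24,29); WM=24
i=14 t=12 v=4: DROP (t<24-3); WM=24
i=15 t=24 v=7: → [24,29); WM=24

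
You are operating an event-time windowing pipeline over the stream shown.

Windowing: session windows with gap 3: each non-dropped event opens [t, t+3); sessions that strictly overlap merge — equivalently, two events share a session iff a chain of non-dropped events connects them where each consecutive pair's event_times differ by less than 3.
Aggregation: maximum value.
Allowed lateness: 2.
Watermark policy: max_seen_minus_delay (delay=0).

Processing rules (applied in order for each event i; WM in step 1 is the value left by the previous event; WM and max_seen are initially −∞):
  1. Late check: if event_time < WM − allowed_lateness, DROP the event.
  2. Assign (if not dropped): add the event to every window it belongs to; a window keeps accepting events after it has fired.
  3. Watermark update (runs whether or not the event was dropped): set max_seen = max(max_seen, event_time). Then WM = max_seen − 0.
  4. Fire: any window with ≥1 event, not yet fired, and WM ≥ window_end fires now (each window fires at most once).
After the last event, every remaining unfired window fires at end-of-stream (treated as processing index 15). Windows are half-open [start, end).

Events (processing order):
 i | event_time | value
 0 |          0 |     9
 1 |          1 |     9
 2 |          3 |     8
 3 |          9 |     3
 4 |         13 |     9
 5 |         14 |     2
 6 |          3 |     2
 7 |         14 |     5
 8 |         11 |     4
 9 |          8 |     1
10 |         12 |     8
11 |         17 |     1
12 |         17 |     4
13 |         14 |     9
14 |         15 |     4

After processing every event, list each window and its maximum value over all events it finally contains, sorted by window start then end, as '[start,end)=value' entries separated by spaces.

[0,6)=9 [9,12)=3 [12,20)=9

i=0 t=0 v=9: → [0,3); WM=0
i=1 t=1 v=9: → [0,4); WM=1
i=2 t=3 v=8: → [0,6); WM=3
i=3 t=9 v=3: → [9,12); WM=9
i=4 t=13 v=9: → [13,16); WM=13
i=5 t=14 v=2: → [13,17); WM=14
i=6 t=3 v=2: DROP (t<14-2); WM=14
i=7 t=14 v=5: → [13,17); WM=14
i=8 t=11 v=4: DROP (t<14-2); WM=14
i=9 t=8 v=1: DROP (t<14-2); WM=14
i=10 t=12 v=8: → [12,17); WM=14
i=11 t=17 v=1: → [17,20); WM=17
i=12 t=17 v=4: → [17,20); WM=17
i=13 t=14 v=9: DROP (t<17-2); WM=17
i=14 t=15 v=4: → [12,20); WM=17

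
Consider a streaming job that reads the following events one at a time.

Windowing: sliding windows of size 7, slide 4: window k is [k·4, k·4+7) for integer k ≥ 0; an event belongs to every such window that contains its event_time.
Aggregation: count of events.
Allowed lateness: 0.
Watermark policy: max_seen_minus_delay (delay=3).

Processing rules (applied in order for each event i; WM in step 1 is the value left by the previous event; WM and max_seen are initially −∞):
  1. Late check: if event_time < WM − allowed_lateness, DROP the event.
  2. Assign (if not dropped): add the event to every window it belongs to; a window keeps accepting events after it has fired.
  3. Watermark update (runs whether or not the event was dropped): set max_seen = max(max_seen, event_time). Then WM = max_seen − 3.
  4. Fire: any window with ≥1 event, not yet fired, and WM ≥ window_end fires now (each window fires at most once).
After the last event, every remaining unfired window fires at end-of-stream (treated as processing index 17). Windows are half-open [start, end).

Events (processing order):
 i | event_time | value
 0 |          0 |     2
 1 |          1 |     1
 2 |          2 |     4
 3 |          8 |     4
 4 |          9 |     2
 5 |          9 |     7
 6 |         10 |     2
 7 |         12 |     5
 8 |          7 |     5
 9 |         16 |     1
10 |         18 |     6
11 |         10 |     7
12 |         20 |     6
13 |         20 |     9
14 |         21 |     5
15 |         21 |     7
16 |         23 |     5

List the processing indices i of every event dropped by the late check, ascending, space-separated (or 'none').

i=0 t=0 v=2: → [0,7); WM=-3
i=1 t=1 v=1: → [0,7); WM=-2
i=2 t=2 v=4: → [0,7); WM=-1
i=3 t=8 v=4: → [8,15),[4,11); WM=5
i=4 t=9 v=2: → [8,15),[4,11); WM=6
i=5 t=9 v=7: → [8,15),[4,11); WM=6
i=6 t=10 v=2: → [8,15),[4,11); WM=7; [0,7) fires=3
i=7 t=12 v=5: → [12,19),[8,15); WM=9
i=8 t=7 v=5: DROP (t<9-0); WM=9
i=9 t=16 v=1: → [16,23),[12,19); WM=13; [4,11) fires=4
i=10 t=18 v=6: → [16,23),[12,19); WM=15; [8,15) fires=5
i=11 t=10 v=7: DROP (t<15-0); WM=15
i=12 t=20 v=6: → [20,27),[16,23); WM=17
i=13 t=20 v=9: → [20,27),[16,23); WM=17
i=14 t=21 v=5: → [20,27),[16,23); WM=18
i=15 t=21 v=7: → [20,27),[16,23); WM=18
i=16 t=23 v=5: → [20,27); WM=20; [12,19) fires=3

8 11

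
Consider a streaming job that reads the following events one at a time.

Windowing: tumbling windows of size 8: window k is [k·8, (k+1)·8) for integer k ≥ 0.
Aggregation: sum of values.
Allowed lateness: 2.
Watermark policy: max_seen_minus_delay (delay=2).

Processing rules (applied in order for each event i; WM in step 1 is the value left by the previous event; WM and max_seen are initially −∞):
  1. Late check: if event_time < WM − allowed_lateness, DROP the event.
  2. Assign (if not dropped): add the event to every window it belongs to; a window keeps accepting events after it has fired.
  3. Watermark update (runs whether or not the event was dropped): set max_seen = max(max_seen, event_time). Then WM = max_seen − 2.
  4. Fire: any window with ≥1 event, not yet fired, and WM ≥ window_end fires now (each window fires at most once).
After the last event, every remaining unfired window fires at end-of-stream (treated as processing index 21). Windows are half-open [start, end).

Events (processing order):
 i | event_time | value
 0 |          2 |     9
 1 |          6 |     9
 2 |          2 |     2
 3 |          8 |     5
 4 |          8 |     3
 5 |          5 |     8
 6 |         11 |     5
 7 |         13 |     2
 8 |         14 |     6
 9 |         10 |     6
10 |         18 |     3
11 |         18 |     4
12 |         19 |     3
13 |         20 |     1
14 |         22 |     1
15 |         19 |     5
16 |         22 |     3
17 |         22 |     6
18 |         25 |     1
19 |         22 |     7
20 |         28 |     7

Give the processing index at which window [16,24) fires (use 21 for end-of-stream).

i=0 t=2 v=9: → [0,8); WM=0
i=1 t=6 v=9: → [0,8); WM=4
i=2 t=2 v=2: → [0,8); WM=4
i=3 t=8 v=5: → [8,16); WM=6
i=4 t=8 v=3: → [8,16); WM=6
i=5 t=5 v=8: → [0,8); WM=6
i=6 t=11 v=5: → [8,16); WM=9; [0,8) fires=28
i=7 t=13 v=2: → [8,16); WM=11
i=8 t=14 v=6: → [8,16); WM=12
i=9 t=10 v=6: → [8,16); WM=12
i=10 t=18 v=3: → [16,24); WM=16; [8,16) fires=27
i=11 t=18 v=4: → [16,24); WM=16
i=12 t=19 v=3: → [16,24); WM=17
i=13 t=20 v=1: → [16,24); WM=18
i=14 t=22 v=1: → [16,24); WM=20
i=15 t=19 v=5: → [16,24); WM=20
i=16 t=22 v=3: → [16,24); WM=20
i=17 t=22 v=6: → [16,24); WM=20
i=18 t=25 v=1: → [24,32); WM=23
i=19 t=22 v=7: → [16,24); WM=23
i=20 t=28 v=7: → [24,32); WM=26; [16,24) fires=33

20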